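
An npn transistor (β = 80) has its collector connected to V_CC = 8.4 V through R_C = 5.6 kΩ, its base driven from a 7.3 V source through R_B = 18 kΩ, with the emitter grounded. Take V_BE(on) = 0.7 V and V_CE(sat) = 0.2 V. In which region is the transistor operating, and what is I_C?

saturation; I_C ≈ 1.5 mA

Assume active: I_B = (7.3 − 0.7)/18 = 0.367 mA, giving I_C = β·I_B = 29.3 mA.
But then V_CE = 8.4 − 29.3×5.6 = -156 V < V_CE(sat) = 0.2 V — impossible in the active region.
So the transistor is saturated. With V_CE = 0.2 V, I_C = (V_CC − 0.2)/R_C = 8.2/5.6 = 1.46 mA.
Check: β·I_B = 29.3 mA > I_C = 1.46 mA, confirming saturation.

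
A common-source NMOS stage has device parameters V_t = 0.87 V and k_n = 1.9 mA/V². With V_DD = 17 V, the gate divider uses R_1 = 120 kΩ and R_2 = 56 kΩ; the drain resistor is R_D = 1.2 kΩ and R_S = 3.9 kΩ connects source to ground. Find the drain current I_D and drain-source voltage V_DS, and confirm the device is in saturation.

V_G = V_DD·R_2/(R_1+R_2) = 17×56/176 = 5.41 V.
Assume saturation: I_D = (k_n/2)(V_GS − V_t)² with V_GS = V_G − I_D·R_S = 5.41 − 3.9·I_D.
Substituting gives 14.4·I_D² − 34.6·I_D + 19.6 = 0, with roots I_D = 0.913 or 1.48 mA.
The root I_D = 1.48 mA gives V_GS = -0.38 V ≤ V_t, so take I_D = 0.913 mA.
Then V_GS = 1.85 V and V_DS = V_DD − I_D(R_D+R_S) = 17 − 0.913×5.1 = 12.3 V.
Saturation requires V_DS ≥ V_GS − V_t = 0.98 V; 12.3 ≥ 0.98 ✓.

I_D ≈ 0.91 mA, V_DS ≈ 12 V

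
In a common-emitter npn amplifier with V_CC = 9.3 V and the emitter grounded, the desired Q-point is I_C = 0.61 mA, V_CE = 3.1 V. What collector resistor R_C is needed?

Collector loop: V_CC = I_C·R_C + V_CE.
R_C = (V_CC − V_CE)/I_C = (9.3 − 3.1)/0.61 = 10.2 kΩ.

R_C ≈ 10 kΩ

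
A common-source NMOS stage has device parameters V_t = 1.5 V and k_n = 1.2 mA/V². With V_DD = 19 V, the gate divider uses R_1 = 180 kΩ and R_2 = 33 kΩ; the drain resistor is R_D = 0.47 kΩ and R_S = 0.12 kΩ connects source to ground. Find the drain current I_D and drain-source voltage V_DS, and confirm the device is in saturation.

I_D ≈ 1 mA, V_DS ≈ 18 V

V_G = V_DD·R_2/(R_1+R_2) = 19×33/213 = 2.94 V.
Assume saturation: I_D = (k_n/2)(V_GS − V_t)² with V_GS = V_G − I_D·R_S = 2.94 − 0.12·I_D.
Substituting gives 0.00864·I_D² − 1.21·I_D + 1.25 = 0, with roots I_D = 1.04 or 139 mA.
The root I_D = 139 mA gives V_GS = -13.7 V ≤ V_t, so take I_D = 1.04 mA.
Then V_GS = 2.82 V and V_DS = V_DD − I_D(R_D+R_S) = 19 − 1.04×0.59 = 18.4 V.
Saturation requires V_DS ≥ V_GS − V_t = 1.32 V; 18.4 ≥ 1.32 ✓.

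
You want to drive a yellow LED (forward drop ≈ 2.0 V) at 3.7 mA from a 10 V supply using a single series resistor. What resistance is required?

The resistor drops V_S − V_D = 10 − 2.0 = 8 V at 3.7 mA.
R = 8 V / 3.7 mA = 2.16 kΩ.

R ≈ 2.2 kΩ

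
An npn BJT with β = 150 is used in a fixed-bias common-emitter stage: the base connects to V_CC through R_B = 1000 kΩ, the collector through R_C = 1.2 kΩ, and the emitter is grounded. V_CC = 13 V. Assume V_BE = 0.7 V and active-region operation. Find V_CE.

V_CE ≈ 11 V

Base loop: V_CC = I_B·R_B + V_BE, so I_B = (13 − 0.7)/1000 kΩ = 0.0123 mA.
In the active region I_C = β·I_B = 150 × 0.0123 = 1.84 mA.
Collector loop: V_CE = V_CC − I_C·R_C = 13 − 1.84×1.2 = 10.8 V.
Since V_CE = 10.8 V > V_CE(sat) ≈ 0.2 V, the transistor is in the active region as assumed.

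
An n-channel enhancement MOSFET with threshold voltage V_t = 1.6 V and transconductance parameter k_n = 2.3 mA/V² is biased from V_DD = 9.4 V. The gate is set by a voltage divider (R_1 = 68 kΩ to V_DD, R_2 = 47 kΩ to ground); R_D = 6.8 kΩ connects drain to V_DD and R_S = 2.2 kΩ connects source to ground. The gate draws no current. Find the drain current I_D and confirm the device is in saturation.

I_D ≈ 0.67 mA

V_G = V_DD·R_2/(R_1+R_2) = 9.4×47/115 = 3.84 V.
Assume saturation: I_D = (k_n/2)(V_GS − V_t)² with V_GS = V_G − I_D·R_S = 3.84 − 2.2·I_D.
Substituting gives 5.57·I_D² − 12.3·I_D + 5.78 = 0, with roots I_D = 0.672 or 1.55 mA.
The root I_D = 1.55 mA gives V_GS = 0.441 V ≤ V_t, so take I_D = 0.672 mA.
Then V_GS = 2.36 V and V_DS = V_DD − I_D(R_D+R_S) = 9.4 − 0.672×9 = 3.36 V.
Saturation requires V_DS ≥ V_GS − V_t = 0.764 V; 3.36 ≥ 0.764 ✓.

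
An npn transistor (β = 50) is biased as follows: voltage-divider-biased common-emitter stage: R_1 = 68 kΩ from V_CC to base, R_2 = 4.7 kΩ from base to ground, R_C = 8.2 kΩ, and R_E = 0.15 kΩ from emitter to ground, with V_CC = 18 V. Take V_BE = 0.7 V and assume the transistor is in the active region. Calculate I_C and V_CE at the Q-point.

I_C ≈ 1.9 mA, V_CE ≈ 1.9 V

Thevenize the base divider: V_Th = V_CC·R_2/(R_1+R_2) = 18×4.7/72.7 = 1.16 V, R_Th = R_1‖R_2 = 4.4 kΩ.
Base-emitter loop: V_Th = I_B·R_Th + V_BE + (β+1)I_B·R_E, so I_B = (1.16 − 0.7) / (4.4 + 51×0.15) = 0.0385 mA.
I_C = β·I_B = 50×0.0385 = 1.92 mA, and I_E = (β+1)I_B = 1.96 mA.
V_CE = V_CC − I_C·R_C − I_E·R_E = 18 − 1.92×8.2 − 1.96×0.15 = 1.92 V.
V_CE = 1.92 V > 0.2 V confirms active-region operation.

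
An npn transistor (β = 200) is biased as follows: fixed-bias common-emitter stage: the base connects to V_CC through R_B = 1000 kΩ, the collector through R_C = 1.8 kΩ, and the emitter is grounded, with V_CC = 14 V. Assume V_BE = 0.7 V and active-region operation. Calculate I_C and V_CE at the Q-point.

Base loop: V_CC = I_B·R_B + V_BE, so I_B = (14 − 0.7)/1000 kΩ = 0.0133 mA.
In the active region I_C = β·I_B = 200 × 0.0133 = 2.66 mA.
Collector loop: V_CE = V_CC − I_C·R_C = 14 − 2.66×1.8 = 9.21 V.
Since V_CE = 9.21 V > V_CE(sat) ≈ 0.2 V, the transistor is in the active region as assumed.

I_C ≈ 2.7 mA, V_CE ≈ 9.2 V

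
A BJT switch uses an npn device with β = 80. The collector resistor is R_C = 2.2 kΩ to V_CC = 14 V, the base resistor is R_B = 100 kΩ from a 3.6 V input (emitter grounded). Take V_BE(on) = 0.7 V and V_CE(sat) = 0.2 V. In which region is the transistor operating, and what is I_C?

Assume active. Base-emitter loop: I_B = (V_BB − V_BE)/R_B = (3.6 − 0.7)/100 = 0.029 mA.
I_C = β·I_B = 80×0.029 = 2.32 mA.
V_CE = V_CC − I_C·R_C = 14 − 2.32×2.2 = 8.9 V > V_CE(sat), so the active-region assumption holds.

active; I_C ≈ 2.3 mA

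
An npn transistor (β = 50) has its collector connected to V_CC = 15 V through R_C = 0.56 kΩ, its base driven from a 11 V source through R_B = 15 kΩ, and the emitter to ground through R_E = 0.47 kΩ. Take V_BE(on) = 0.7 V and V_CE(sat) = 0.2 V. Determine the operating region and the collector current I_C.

active; I_C ≈ 13 mA

Assume active. Base-emitter loop: I_B = (V_BB − V_BE)/(R_B + (β+1)R_E) = (11 − 0.7)/(15 + 51×0.47) = 0.264 mA.
I_C = β·I_B = 50×0.264 = 13.2 mA.
V_CE = V_CC − I_C·R_C − I_E·R_E = 15 − 13.2×0.56 − 13.5×0.47 = 1.26 V > V_CE(sat), so the active-region assumption holds.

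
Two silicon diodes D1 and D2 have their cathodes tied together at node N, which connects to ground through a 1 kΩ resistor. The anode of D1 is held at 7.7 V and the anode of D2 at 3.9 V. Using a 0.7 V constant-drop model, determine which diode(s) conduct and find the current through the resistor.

Only D1 conducts; I_R ≈ 7 mA

Assume both conduct. Then node N would need to be at both 7.7−0.7 = 7 V and 3.9−0.7 = 3.2 V, which is impossible.
Assume only D1 conducts: V_N = 7.7 − 0.7 = 7 V, so I_R = 7/1 = 7 mA.
Check D2: its anode-to-cathode voltage is 3.9 − 7 = -3.1 V < 0.7 V, so it is off. The assumption is consistent.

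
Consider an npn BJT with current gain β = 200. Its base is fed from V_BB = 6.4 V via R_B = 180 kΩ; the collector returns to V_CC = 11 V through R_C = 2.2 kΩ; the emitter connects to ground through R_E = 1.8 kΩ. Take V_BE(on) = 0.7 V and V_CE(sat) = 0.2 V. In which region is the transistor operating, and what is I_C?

Assume active. Base-emitter loop: I_B = (V_BB − V_BE)/(R_B + (β+1)R_E) = (6.4 − 0.7)/(180 + 201×1.8) = 0.0105 mA.
I_C = β·I_B = 200×0.0105 = 2.1 mA.
V_CE = V_CC − I_C·R_C − I_E·R_E = 11 − 2.1×2.2 − 2.11×1.8 = 2.56 V > V_CE(sat), so the active-region assumption holds.

active; I_C ≈ 2.1 mA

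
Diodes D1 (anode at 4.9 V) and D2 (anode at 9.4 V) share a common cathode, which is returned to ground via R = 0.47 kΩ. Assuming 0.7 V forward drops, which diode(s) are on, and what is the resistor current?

Assume both conduct. Then node N would need to be at both 4.9−0.7 = 4.2 V and 9.4−0.7 = 8.7 V, which is impossible.
Assume only D2 conducts: V_N = 9.4 − 0.7 = 8.7 V, so I_R = 8.7/0.47 = 18.5 mA.
Check D1: its anode-to-cathode voltage is 4.9 − 8.7 = -3.8 V < 0.7 V, so it is off. The assumption is consistent.

Only D2 conducts; I_R ≈ 19 mA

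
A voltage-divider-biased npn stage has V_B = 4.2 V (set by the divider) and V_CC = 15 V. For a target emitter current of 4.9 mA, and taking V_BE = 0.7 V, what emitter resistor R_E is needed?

R_E ≈ 0.71 kΩ

V_E = V_B − V_BE = 4.2 − 0.7 = 3.5 V.
R_E = V_E / I_E = 3.5 / 4.9 = 0.714 kΩ.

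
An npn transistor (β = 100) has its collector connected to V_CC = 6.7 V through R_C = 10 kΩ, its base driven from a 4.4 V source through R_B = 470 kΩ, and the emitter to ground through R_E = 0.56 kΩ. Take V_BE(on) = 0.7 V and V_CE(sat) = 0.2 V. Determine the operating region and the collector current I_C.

saturation; I_C ≈ 0.62 mA

Assume active: I_B = (4.4 − 0.7)/(470 + 101×0.56) = 0.00703 mA, I_C = β·I_B = 0.703 mA.
Then V_CE = 6.7 − 0.703×10 − 0.71×0.56 = -0.724 V < 0.2 V — the active assumption fails.
Re-solve with V_CE = 0.2 V. KCL at the emitter: V_E/R_E = (V_BB−0.7−V_E)/R_B + (V_CC−0.2−V_E)/R_C, giving V_E = 0.348 V.
I_C = (V_CC − 0.2 − V_E)/R_C = (6.5 − 0.348)/10 = 0.615 mA.
Check: I_B = (3.7 − 0.348)/470 = 0.00713 mA, and β·I_B = 0.713 mA > I_C, confirming saturation.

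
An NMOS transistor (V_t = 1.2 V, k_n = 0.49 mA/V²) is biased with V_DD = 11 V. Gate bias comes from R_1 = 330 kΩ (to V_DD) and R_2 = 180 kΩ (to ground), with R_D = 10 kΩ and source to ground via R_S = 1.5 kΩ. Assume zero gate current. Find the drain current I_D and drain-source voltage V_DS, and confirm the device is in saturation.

I_D ≈ 0.68 mA, V_DS ≈ 3.2 V

V_G = V_DD·R_2/(R_1+R_2) = 11×180/510 = 3.88 V.
Assume saturation: I_D = (k_n/2)(V_GS − V_t)² with V_GS = V_G − I_D·R_S = 3.88 − 1.5·I_D.
Substituting gives 0.551·I_D² − 2.97·I_D + 1.76 = 0, with roots I_D = 0.679 or 4.71 mA.
The root I_D = 4.71 mA gives V_GS = -3.19 V ≤ V_t, so take I_D = 0.679 mA.
Then V_GS = 2.86 V and V_DS = V_DD − I_D(R_D+R_S) = 11 − 0.679×11.5 = 3.2 V.
Saturation requires V_DS ≥ V_GS − V_t = 1.66 V; 3.2 ≥ 1.66 ✓.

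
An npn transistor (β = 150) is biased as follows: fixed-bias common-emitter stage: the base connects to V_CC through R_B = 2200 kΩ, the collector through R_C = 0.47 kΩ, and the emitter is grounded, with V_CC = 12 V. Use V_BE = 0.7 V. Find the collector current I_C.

Base loop: V_CC = I_B·R_B + V_BE, so I_B = (12 − 0.7)/2200 kΩ = 0.00514 mA.
In the active region I_C = β·I_B = 150 × 0.00514 = 0.77 mA.
Collector loop: V_CE = V_CC − I_C·R_C = 12 − 0.77×0.47 = 11.6 V.
Since V_CE = 11.6 V > V_CE(sat) ≈ 0.2 V, the transistor is in the active region as assumed.

I_C ≈ 0.77 mA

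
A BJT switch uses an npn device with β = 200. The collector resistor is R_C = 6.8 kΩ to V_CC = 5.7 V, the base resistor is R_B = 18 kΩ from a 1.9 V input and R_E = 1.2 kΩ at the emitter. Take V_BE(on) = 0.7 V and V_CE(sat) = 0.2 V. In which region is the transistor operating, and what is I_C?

Assume active: I_B = (1.9 − 0.7)/(18 + 201×1.2) = 0.00463 mA, I_C = β·I_B = 0.926 mA.
Then V_CE = 5.7 − 0.926×6.8 − 0.931×1.2 = -1.71 V < 0.2 V — the active assumption fails.
Re-solve with V_CE = 0.2 V. KCL at the emitter: V_E/R_E = (V_BB−0.7−V_E)/R_B + (V_CC−0.2−V_E)/R_C, giving V_E = 0.845 V.
I_C = (V_CC − 0.2 − V_E)/R_C = (5.5 − 0.845)/6.8 = 0.685 mA.
Check: I_B = (1.2 − 0.845)/18 = 0.0197 mA, and β·I_B = 3.94 mA > I_C, confirming saturation.

saturation; I_C ≈ 0.68 mA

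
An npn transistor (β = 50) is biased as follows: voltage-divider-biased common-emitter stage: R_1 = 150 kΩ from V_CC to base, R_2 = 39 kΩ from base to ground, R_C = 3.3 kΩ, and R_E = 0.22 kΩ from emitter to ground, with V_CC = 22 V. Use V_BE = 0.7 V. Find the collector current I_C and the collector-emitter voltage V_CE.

I_C ≈ 4.6 mA, V_CE ≈ 6 V

Thevenize the base divider: V_Th = V_CC·R_2/(R_1+R_2) = 22×39/189 = 4.54 V, R_Th = R_1‖R_2 = 31 kΩ.
Base-emitter loop: V_Th = I_B·R_Th + V_BE + (β+1)I_B·R_E, so I_B = (4.54 − 0.7) / (31 + 51×0.22) = 0.091 mA.
I_C = β·I_B = 50×0.091 = 4.55 mA, and I_E = (β+1)I_B = 4.64 mA.
V_CE = V_CC − I_C·R_C − I_E·R_E = 22 − 4.55×3.3 − 4.64×0.22 = 5.96 V.
V_CE = 5.96 V > 0.2 V confirms active-region operation.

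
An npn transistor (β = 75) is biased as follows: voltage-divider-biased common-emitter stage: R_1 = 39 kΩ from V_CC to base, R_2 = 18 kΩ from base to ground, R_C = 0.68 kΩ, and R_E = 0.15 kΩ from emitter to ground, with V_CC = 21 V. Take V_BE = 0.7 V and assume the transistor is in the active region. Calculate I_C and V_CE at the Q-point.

I_C ≈ 19 mA, V_CE ≈ 5.4 V

Thevenize the base divider: V_Th = V_CC·R_2/(R_1+R_2) = 21×18/57 = 6.63 V, R_Th = R_1‖R_2 = 12.3 kΩ.
Base-emitter loop: V_Th = I_B·R_Th + V_BE + (β+1)I_B·R_E, so I_B = (6.63 − 0.7) / (12.3 + 76×0.15) = 0.25 mA.
I_C = β·I_B = 75×0.25 = 18.8 mA, and I_E = (β+1)I_B = 19 mA.
V_CE = V_CC − I_C·R_C − I_E·R_E = 21 − 18.8×0.68 − 19×0.15 = 5.39 V.
V_CE = 5.39 V > 0.2 V confirms active-region operation.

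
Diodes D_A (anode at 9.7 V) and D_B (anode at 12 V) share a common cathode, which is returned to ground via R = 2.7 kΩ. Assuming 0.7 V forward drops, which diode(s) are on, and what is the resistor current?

Assume both conduct. Then node N would need to be at both 9.7−0.7 = 9 V and 12−0.7 = 11.3 V, which is impossible.
Assume only D_B conducts: V_N = 12 − 0.7 = 11.3 V, so I_R = 11.3/2.7 = 4.19 mA.
Check D_A: its anode-to-cathode voltage is 9.7 − 11.3 = -1.6 V < 0.7 V, so it is off. The assumption is consistent.

Only D_B conducts; I_R ≈ 4.2 mA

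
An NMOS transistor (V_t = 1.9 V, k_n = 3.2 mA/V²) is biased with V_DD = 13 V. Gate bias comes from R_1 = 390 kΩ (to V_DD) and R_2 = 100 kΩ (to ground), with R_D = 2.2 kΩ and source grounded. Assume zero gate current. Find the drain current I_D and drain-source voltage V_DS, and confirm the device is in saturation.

I_D ≈ 0.91 mA, V_DS ≈ 11 V

V_G = V_DD·R_2/(R_1+R_2) = 13×100/490 = 2.65 V. With the source grounded, V_GS = V_G = 2.65 V.
Assume saturation: I_D = (k_n/2)(V_GS − V_t)² = (3.2/2)×(2.65 − 1.9)² = 1.6×0.753² = 0.907 mA.
V_DS = V_DD − I_D·R_D = 13 − 0.907×2.2 = 11 V.
Saturation requires V_DS ≥ V_GS − V_t = 0.753 V; 11 ≥ 0.753 ✓.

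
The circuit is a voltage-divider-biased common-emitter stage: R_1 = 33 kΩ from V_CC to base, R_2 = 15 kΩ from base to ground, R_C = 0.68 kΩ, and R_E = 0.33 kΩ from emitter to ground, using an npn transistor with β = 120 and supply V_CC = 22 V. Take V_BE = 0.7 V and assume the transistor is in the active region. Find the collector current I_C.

I_C ≈ 15 mA

Thevenize the base divider: V_Th = V_CC·R_2/(R_1+R_2) = 22×15/48 = 6.88 V, R_Th = R_1‖R_2 = 10.3 kΩ.
Base-emitter loop: V_Th = I_B·R_Th + V_BE + (β+1)I_B·R_E, so I_B = (6.88 − 0.7) / (10.3 + 121×0.33) = 0.123 mA.
I_C = β·I_B = 120×0.123 = 14.7 mA, and I_E = (β+1)I_B = 14.9 mA.
V_CE = V_CC − I_C·R_C − I_E·R_E = 22 − 14.7×0.68 − 14.9×0.33 = 7.06 V.
V_CE = 7.06 V > 0.2 V confirms active-region operation.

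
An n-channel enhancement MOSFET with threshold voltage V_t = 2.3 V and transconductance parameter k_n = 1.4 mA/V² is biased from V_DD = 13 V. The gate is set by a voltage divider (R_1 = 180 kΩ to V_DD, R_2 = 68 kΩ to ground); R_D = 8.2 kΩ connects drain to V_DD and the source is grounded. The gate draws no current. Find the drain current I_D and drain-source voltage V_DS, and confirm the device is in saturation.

I_D ≈ 1.1 mA, V_DS ≈ 3.8 V

V_G = V_DD·R_2/(R_1+R_2) = 13×68/248 = 3.56 V. With the source grounded, V_GS = V_G = 3.56 V.
Assume saturation: I_D = (k_n/2)(V_GS − V_t)² = (1.4/2)×(3.56 − 2.3)² = 0.7×1.26² = 1.12 mA.
V_DS = V_DD − I_D·R_D = 13 − 1.12×8.2 = 3.82 V.
Saturation requires V_DS ≥ V_GS − V_t = 1.26 V; 3.82 ≥ 1.26 ✓.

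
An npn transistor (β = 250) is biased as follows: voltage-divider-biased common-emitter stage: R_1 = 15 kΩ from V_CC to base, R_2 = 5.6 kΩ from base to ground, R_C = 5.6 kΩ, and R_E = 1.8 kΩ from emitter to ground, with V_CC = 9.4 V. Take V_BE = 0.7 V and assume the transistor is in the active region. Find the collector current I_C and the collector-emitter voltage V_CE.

Thevenize the base divider: V_Th = V_CC·R_2/(R_1+R_2) = 9.4×5.6/20.6 = 2.56 V, R_Th = R_1‖R_2 = 4.08 kΩ.
Base-emitter loop: V_Th = I_B·R_Th + V_BE + (β+1)I_B·R_E, so I_B = (2.56 − 0.7) / (4.08 + 251×1.8) = 0.00407 mA.
I_C = β·I_B = 250×0.00407 = 1.02 mA, and I_E = (β+1)I_B = 1.02 mA.
V_CE = V_CC − I_C·R_C − I_E·R_E = 9.4 − 1.02×5.6 − 1.02×1.8 = 1.86 V.
V_CE = 1.86 V > 0.2 V confirms active-region operation.

I_C ≈ 1 mA, V_CE ≈ 1.9 V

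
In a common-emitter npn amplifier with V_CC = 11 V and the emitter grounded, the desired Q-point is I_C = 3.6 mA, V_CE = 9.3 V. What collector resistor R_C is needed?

R_C ≈ 0.47 kΩ

Collector loop: V_CC = I_C·R_C + V_CE.
R_C = (V_CC − V_CE)/I_C = (11 − 9.3)/3.6 = 0.472 kΩ.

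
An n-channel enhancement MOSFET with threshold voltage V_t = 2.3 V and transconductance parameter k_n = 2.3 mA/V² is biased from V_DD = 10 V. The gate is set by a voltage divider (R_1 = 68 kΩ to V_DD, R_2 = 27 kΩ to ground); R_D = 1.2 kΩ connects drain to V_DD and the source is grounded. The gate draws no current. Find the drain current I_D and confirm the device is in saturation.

I_D ≈ 0.34 mA

V_G = V_DD·R_2/(R_1+R_2) = 10×27/95 = 2.84 V. With the source grounded, V_GS = V_G = 2.84 V.
Assume saturation: I_D = (k_n/2)(V_GS − V_t)² = (2.3/2)×(2.84 − 2.3)² = 1.15×0.542² = 0.338 mA.
V_DS = V_DD − I_D·R_D = 10 − 0.338×1.2 = 9.59 V.
Saturation requires V_DS ≥ V_GS − V_t = 0.542 V; 9.59 ≥ 0.542 ✓.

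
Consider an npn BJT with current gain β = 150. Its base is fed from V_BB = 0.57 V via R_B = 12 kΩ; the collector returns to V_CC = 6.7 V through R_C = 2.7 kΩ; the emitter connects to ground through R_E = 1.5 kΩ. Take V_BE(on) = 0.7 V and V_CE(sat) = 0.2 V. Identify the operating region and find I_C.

cutoff; I_C ≈ 0

V_BB = 0.57 V ≤ V_BE(on) = 0.7 V, so the base-emitter junction is not forward biased.
The transistor is in cutoff: I_B = I_C = 0.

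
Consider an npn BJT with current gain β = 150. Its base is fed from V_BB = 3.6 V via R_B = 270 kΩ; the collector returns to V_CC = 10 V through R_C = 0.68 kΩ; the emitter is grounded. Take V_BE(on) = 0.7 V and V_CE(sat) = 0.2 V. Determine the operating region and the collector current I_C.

active; I_C ≈ 1.6 mA

Assume active. Base-emitter loop: I_B = (V_BB − V_BE)/R_B = (3.6 − 0.7)/270 = 0.0107 mA.
I_C = β·I_B = 150×0.0107 = 1.61 mA.
V_CE = V_CC − I_C·R_C = 10 − 1.61×0.68 = 8.9 V > V_CE(sat), so the active-region assumption holds.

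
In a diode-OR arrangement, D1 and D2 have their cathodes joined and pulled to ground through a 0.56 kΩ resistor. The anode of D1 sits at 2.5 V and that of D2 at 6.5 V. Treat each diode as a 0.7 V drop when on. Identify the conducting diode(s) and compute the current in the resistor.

Assume both conduct. Then node N would need to be at both 2.5−0.7 = 1.8 V and 6.5−0.7 = 5.8 V, which is impossible.
Assume only D2 conducts: V_N = 6.5 − 0.7 = 5.8 V, so I_R = 5.8/0.56 = 10.4 mA.
Check D1: its anode-to-cathode voltage is 2.5 − 5.8 = -3.3 V < 0.7 V, so it is off. The assumption is consistent.

Only D2 conducts; I_R ≈ 10 mA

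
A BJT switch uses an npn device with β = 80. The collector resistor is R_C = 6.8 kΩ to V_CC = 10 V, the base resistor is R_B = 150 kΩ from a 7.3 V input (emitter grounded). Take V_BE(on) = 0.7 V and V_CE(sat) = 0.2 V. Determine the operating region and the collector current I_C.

saturation; I_C ≈ 1.4 mA

Assume active: I_B = (7.3 − 0.7)/150 = 0.044 mA, giving I_C = β·I_B = 3.52 mA.
But then V_CE = 10 − 3.52×6.8 = -13.9 V < V_CE(sat) = 0.2 V — impossible in the active region.
So the transistor is saturated. With V_CE = 0.2 V, I_C = (V_CC − 0.2)/R_C = 9.8/6.8 = 1.44 mA.
Check: β·I_B = 3.52 mA > I_C = 1.44 mA, confirming saturation.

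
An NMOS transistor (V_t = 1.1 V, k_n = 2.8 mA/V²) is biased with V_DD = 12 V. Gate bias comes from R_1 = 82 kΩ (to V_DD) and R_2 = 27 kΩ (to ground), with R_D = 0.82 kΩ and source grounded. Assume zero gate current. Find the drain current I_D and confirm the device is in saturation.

I_D ≈ 4.9 mA

V_G = V_DD·R_2/(R_1+R_2) = 12×27/109 = 2.97 V. With the source grounded, V_GS = V_G = 2.97 V.
Assume saturation: I_D = (k_n/2)(V_GS − V_t)² = (2.8/2)×(2.97 − 1.1)² = 1.4×1.87² = 4.91 mA.
V_DS = V_DD − I_D·R_D = 12 − 4.91×0.82 = 7.97 V.
Saturation requires V_DS ≥ V_GS − V_t = 1.87 V; 7.97 ≥ 1.87 ✓.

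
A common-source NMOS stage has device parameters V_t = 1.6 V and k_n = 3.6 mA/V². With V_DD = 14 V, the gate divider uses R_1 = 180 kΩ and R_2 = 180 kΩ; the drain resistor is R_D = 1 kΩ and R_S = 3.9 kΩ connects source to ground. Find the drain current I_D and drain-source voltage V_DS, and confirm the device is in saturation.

I_D ≈ 1.2 mA, V_DS ≈ 8.2 V

V_G = V_DD·R_2/(R_1+R_2) = 14×180/360 = 7 V.
Assume saturation: I_D = (k_n/2)(V_GS − V_t)² with V_GS = V_G − I_D·R_S = 7 − 3.9·I_D.
Substituting gives 27.4·I_D² − 76.8·I_D + 52.5 = 0, with roots I_D = 1.18 or 1.63 mA.
The root I_D = 1.63 mA gives V_GS = 0.649 V ≤ V_t, so take I_D = 1.18 mA.
Then V_GS = 2.41 V and V_DS = V_DD − I_D(R_D+R_S) = 14 − 1.18×4.9 = 8.23 V.
Saturation requires V_DS ≥ V_GS − V_t = 0.809 V; 8.23 ≥ 0.809 ✓.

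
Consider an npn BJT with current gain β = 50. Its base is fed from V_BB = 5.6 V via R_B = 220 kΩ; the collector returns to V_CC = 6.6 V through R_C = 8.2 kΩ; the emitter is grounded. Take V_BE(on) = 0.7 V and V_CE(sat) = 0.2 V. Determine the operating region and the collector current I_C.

saturation; I_C ≈ 0.78 mA

Assume active: I_B = (5.6 − 0.7)/220 = 0.0223 mA, giving I_C = β·I_B = 1.11 mA.
But then V_CE = 6.6 − 1.11×8.2 = -2.53 V < V_CE(sat) = 0.2 V — impossible in the active region.
So the transistor is saturated. With V_CE = 0.2 V, I_C = (V_CC − 0.2)/R_C = 6.4/8.2 = 0.78 mA.
Check: β·I_B = 1.11 mA > I_C = 0.78 mA, confirming saturation.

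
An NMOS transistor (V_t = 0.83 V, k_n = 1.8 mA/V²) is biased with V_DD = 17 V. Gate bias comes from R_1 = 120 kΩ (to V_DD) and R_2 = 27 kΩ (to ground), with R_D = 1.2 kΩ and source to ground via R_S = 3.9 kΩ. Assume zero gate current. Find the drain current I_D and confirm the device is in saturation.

I_D ≈ 0.41 mA

V_G = V_DD·R_2/(R_1+R_2) = 17×27/147 = 3.12 V.
Assume saturation: I_D = (k_n/2)(V_GS − V_t)² with V_GS = V_G − I_D·R_S = 3.12 − 3.9·I_D.
Substituting gives 13.7·I_D² − 17.1·I_D + 4.73 = 0, with roots I_D = 0.414 or 0.835 mA.
The root I_D = 0.835 mA gives V_GS = -0.133 V ≤ V_t, so take I_D = 0.414 mA.
Then V_GS = 1.51 V and V_DS = V_DD − I_D(R_D+R_S) = 17 − 0.414×5.1 = 14.9 V.
Saturation requires V_DS ≥ V_GS − V_t = 0.678 V; 14.9 ≥ 0.678 ✓.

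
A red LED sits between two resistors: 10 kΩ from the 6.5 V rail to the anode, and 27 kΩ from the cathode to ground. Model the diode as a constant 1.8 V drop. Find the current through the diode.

The two resistors are in series with the diode, so KVL gives 6.5 = I·10 + 1.8 + I·27.
I = (6.5 − 1.8) / (10 + 27) kΩ = 4.7 / 37 = 0.127 mA.

I ≈ 0.13 mA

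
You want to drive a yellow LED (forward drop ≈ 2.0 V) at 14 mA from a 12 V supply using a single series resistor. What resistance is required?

R ≈ 0.71 kΩ

The resistor drops V_S − V_D = 12 − 2.0 = 10 V at 14 mA.
R = 10 V / 14 mA = 0.714 kΩ.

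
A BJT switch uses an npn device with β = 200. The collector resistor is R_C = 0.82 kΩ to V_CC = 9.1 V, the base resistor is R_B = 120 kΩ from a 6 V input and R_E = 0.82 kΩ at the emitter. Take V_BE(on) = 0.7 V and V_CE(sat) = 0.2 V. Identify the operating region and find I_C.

Assume active. Base-emitter loop: I_B = (V_BB − V_BE)/(R_B + (β+1)R_E) = (6 − 0.7)/(120 + 201×0.82) = 0.0186 mA.
I_C = β·I_B = 200×0.0186 = 3.72 mA.
V_CE = V_CC − I_C·R_C − I_E·R_E = 9.1 − 3.72×0.82 − 3.74×0.82 = 2.98 V > V_CE(sat), so the active-region assumption holds.

active; I_C ≈ 3.7 mA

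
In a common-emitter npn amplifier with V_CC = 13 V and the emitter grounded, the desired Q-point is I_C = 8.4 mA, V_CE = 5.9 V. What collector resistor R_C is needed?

Collector loop: V_CC = I_C·R_C + V_CE.
R_C = (V_CC − V_CE)/I_C = (13 − 5.9)/8.4 = 0.845 kΩ.

R_C ≈ 0.85 kΩ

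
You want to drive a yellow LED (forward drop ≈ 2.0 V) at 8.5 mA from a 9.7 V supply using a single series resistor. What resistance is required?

R ≈ 0.91 kΩ

The resistor drops V_S − V_D = 9.7 − 2.0 = 7.7 V at 8.5 mA.
R = 7.7 V / 8.5 mA = 0.906 kΩ.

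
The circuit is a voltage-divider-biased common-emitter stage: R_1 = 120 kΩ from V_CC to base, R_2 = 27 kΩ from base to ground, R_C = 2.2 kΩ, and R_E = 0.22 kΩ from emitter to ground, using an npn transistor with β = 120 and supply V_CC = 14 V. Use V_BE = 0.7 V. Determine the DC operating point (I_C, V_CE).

I_C ≈ 4.6 mA, V_CE ≈ 2.8 V

Thevenize the base divider: V_Th = V_CC·R_2/(R_1+R_2) = 14×27/147 = 2.57 V, R_Th = R_1‖R_2 = 22 kΩ.
Base-emitter loop: V_Th = I_B·R_Th + V_BE + (β+1)I_B·R_E, so I_B = (2.57 − 0.7) / (22 + 121×0.22) = 0.0385 mA.
I_C = β·I_B = 120×0.0385 = 4.62 mA, and I_E = (β+1)I_B = 4.65 mA.
V_CE = V_CC − I_C·R_C − I_E·R_E = 14 − 4.62×2.2 − 4.65×0.22 = 2.82 V.
V_CE = 2.82 V > 0.2 V confirms active-region operation.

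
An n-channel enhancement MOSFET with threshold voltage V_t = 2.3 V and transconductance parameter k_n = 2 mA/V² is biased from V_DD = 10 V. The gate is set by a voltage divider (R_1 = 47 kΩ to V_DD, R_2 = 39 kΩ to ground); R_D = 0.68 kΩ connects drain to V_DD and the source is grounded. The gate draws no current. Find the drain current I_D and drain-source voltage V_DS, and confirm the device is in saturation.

V_G = V_DD·R_2/(R_1+R_2) = 10×39/86 = 4.53 V. With the source grounded, V_GS = V_G = 4.53 V.
Assume saturation: I_D = (k_n/2)(V_GS − V_t)² = (2/2)×(4.53 − 2.3)² = 1×2.23² = 4.99 mA.
V_DS = V_DD − I_D·R_D = 10 − 4.99×0.68 = 6.6 V.
Saturation requires V_DS ≥ V_GS − V_t = 2.23 V; 6.6 ≥ 2.23 ✓.

I_D ≈ 5 mA, V_DS ≈ 6.6 V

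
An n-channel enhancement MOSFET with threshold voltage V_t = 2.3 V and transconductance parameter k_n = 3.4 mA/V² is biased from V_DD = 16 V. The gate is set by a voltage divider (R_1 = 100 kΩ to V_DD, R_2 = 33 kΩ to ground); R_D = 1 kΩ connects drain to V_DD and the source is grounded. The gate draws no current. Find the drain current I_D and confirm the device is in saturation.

I_D ≈ 4.7 mA

V_G = V_DD·R_2/(R_1+R_2) = 16×33/133 = 3.97 V. With the source grounded, V_GS = V_G = 3.97 V.
Assume saturation: I_D = (k_n/2)(V_GS − V_t)² = (3.4/2)×(3.97 − 2.3)² = 1.7×1.67² = 4.74 mA.
V_DS = V_DD − I_D·R_D = 16 − 4.74×1 = 11.3 V.
Saturation requires V_DS ≥ V_GS − V_t = 1.67 V; 11.3 ≥ 1.67 ✓.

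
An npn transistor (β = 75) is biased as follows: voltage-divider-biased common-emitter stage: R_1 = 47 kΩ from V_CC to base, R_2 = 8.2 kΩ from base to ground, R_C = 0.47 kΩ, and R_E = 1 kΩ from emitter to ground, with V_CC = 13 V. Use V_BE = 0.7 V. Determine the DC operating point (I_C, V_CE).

I_C ≈ 1.1 mA, V_CE ≈ 11 V

Thevenize the base divider: V_Th = V_CC·R_2/(R_1+R_2) = 13×8.2/55.2 = 1.93 V, R_Th = R_1‖R_2 = 6.98 kΩ.
Base-emitter loop: V_Th = I_B·R_Th + V_BE + (β+1)I_B·R_E, so I_B = (1.93 − 0.7) / (6.98 + 76×1) = 0.0148 mA.
I_C = β·I_B = 75×0.0148 = 1.11 mA, and I_E = (β+1)I_B = 1.13 mA.
V_CE = V_CC − I_C·R_C − I_E·R_E = 13 − 1.11×0.47 − 1.13×1 = 11.3 V.
V_CE = 11.3 V > 0.2 V confirms active-region operation.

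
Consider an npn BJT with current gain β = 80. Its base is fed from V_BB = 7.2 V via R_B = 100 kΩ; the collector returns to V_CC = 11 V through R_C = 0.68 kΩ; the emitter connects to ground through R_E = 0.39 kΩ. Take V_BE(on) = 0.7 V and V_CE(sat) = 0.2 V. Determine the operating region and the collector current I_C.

active; I_C ≈ 4 mA

Assume active. Base-emitter loop: I_B = (V_BB − V_BE)/(R_B + (β+1)R_E) = (7.2 − 0.7)/(100 + 81×0.39) = 0.0494 mA.
I_C = β·I_B = 80×0.0494 = 3.95 mA.
V_CE = V_CC − I_C·R_C − I_E·R_E = 11 − 3.95×0.68 − 4×0.39 = 6.75 V > V_CE(sat), so the active-region assumption holds.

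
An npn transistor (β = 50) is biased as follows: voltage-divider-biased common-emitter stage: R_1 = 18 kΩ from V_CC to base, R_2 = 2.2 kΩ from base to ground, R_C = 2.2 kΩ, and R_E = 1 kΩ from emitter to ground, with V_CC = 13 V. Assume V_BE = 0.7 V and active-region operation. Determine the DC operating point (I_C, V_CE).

Thevenize the base divider: V_Th = V_CC·R_2/(R_1+R_2) = 13×2.2/20.2 = 1.42 V, R_Th = R_1‖R_2 = 1.96 kΩ.
Base-emitter loop: V_Th = I_B·R_Th + V_BE + (β+1)I_B·R_E, so I_B = (1.42 − 0.7) / (1.96 + 51×1) = 0.0135 mA.
I_C = β·I_B = 50×0.0135 = 0.676 mA, and I_E = (β+1)I_B = 0.689 mA.
V_CE = V_CC − I_C·R_C − I_E·R_E = 13 − 0.676×2.2 − 0.689×1 = 10.8 V.
V_CE = 10.8 V > 0.2 V confirms active-region operation.

I_C ≈ 0.68 mA, V_CE ≈ 11 V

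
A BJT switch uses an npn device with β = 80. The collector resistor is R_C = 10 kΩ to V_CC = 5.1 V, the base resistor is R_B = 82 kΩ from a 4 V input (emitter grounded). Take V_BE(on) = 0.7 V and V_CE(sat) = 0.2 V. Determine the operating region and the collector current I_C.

saturation; I_C ≈ 0.49 mA

Assume active: I_B = (4 − 0.7)/82 = 0.0402 mA, giving I_C = β·I_B = 3.22 mA.
But then V_CE = 5.1 − 3.22×10 = -27.1 V < V_CE(sat) = 0.2 V — impossible in the active region.
So the transistor is saturated. With V_CE = 0.2 V, I_C = (V_CC − 0.2)/R_C = 4.9/10 = 0.49 mA.
Check: β·I_B = 3.22 mA > I_C = 0.49 mA, confirming saturation.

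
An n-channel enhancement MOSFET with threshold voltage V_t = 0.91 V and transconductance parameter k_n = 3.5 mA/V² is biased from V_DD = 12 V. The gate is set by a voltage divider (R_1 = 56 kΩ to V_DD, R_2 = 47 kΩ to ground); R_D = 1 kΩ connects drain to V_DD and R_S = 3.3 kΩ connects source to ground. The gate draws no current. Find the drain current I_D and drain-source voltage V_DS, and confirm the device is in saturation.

I_D ≈ 1.1 mA, V_DS ≈ 7.1 V

V_G = V_DD·R_2/(R_1+R_2) = 12×47/103 = 5.48 V.
Assume saturation: I_D = (k_n/2)(V_GS − V_t)² with V_GS = V_G − I_D·R_S = 5.48 − 3.3·I_D.
Substituting gives 19.1·I_D² − 53.7·I_D + 36.5 = 0, with roots I_D = 1.14 or 1.68 mA.
The root I_D = 1.68 mA gives V_GS = -0.0699 V ≤ V_t, so take I_D = 1.14 mA.
Then V_GS = 1.72 V and V_DS = V_DD − I_D(R_D+R_S) = 12 − 1.14×4.3 = 7.1 V.
Saturation requires V_DS ≥ V_GS − V_t = 0.807 V; 7.1 ≥ 0.807 ✓.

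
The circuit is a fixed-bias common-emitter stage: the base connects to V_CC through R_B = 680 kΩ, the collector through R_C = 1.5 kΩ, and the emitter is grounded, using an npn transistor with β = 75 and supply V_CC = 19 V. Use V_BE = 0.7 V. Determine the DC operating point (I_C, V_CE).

I_C ≈ 2 mA, V_CE ≈ 16 V

Base loop: V_CC = I_B·R_B + V_BE, so I_B = (19 − 0.7)/680 kΩ = 0.0269 mA.
In the active region I_C = β·I_B = 75 × 0.0269 = 2.02 mA.
Collector loop: V_CE = V_CC − I_C·R_C = 19 − 2.02×1.5 = 16 V.
Since V_CE = 16 V > V_CE(sat) ≈ 0.2 V, the transistor is in the active region as assumed.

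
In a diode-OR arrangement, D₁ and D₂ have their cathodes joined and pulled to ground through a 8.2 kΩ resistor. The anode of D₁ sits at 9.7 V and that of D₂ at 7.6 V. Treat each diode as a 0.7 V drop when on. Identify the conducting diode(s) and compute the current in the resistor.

Only D₁ conducts; I_R ≈ 1.1 mA

Assume both conduct. Then node N would need to be at both 9.7−0.7 = 9 V and 7.6−0.7 = 6.9 V, which is impossible.
Assume only D₁ conducts: V_N = 9.7 − 0.7 = 9 V, so I_R = 9/8.2 = 1.1 mA.
Check D₂: its anode-to-cathode voltage is 7.6 − 9 = -1.4 V < 0.7 V, so it is off. The assumption is consistent.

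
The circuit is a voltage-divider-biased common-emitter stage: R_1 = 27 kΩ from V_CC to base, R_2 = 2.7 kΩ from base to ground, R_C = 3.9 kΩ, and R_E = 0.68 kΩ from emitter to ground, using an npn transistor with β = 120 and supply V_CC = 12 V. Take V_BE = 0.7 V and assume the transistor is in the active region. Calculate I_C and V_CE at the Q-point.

Thevenize the base divider: V_Th = V_CC·R_2/(R_1+R_2) = 12×2.7/29.7 = 1.09 V, R_Th = R_1‖R_2 = 2.45 kΩ.
Base-emitter loop: V_Th = I_B·R_Th + V_BE + (β+1)I_B·R_E, so I_B = (1.09 − 0.7) / (2.45 + 121×0.68) = 0.00461 mA.
I_C = β·I_B = 120×0.00461 = 0.554 mA, and I_E = (β+1)I_B = 0.558 mA.
V_CE = V_CC − I_C·R_C − I_E·R_E = 12 − 0.554×3.9 − 0.558×0.68 = 9.46 V.
V_CE = 9.46 V > 0.2 V confirms active-region operation.

I_C ≈ 0.55 mA, V_CE ≈ 9.5 V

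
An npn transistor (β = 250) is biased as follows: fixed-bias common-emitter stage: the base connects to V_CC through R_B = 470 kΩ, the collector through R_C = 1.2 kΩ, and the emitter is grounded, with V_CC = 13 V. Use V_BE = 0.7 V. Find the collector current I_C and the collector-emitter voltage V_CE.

Base loop: V_CC = I_B·R_B + V_BE, so I_B = (13 − 0.7)/470 kΩ = 0.0262 mA.
In the active region I_C = β·I_B = 250 × 0.0262 = 6.54 mA.
Collector loop: V_CE = V_CC − I_C·R_C = 13 − 6.54×1.2 = 5.15 V.
Since V_CE = 5.15 V > V_CE(sat) ≈ 0.2 V, the transistor is in the active region as assumed.

I_C ≈ 6.5 mA, V_CE ≈ 5.1 V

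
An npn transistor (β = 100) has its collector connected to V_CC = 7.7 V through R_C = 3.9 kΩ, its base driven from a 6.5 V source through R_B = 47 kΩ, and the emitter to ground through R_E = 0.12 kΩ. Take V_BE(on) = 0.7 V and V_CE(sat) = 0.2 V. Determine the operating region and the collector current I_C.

saturation; I_C ≈ 1.9 mA

Assume active: I_B = (6.5 − 0.7)/(47 + 101×0.12) = 0.0981 mA, I_C = β·I_B = 9.81 mA.
Then V_CE = 7.7 − 9.81×3.9 − 9.91×0.12 = -31.8 V < 0.2 V — the active assumption fails.
Re-solve with V_CE = 0.2 V. KCL at the emitter: V_E/R_E = (V_BB−0.7−V_E)/R_B + (V_CC−0.2−V_E)/R_C, giving V_E = 0.238 V.
I_C = (V_CC − 0.2 − V_E)/R_C = (7.5 − 0.238)/3.9 = 1.86 mA.
Check: I_B = (5.8 − 0.238)/47 = 0.118 mA, and β·I_B = 11.8 mA > I_C, confirming saturation.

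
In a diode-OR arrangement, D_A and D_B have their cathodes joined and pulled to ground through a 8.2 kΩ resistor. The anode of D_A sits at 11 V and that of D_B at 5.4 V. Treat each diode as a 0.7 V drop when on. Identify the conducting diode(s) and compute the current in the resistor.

Assume both conduct. Then node N would need to be at both 11−0.7 = 10.3 V and 5.4−0.7 = 4.7 V, which is impossible.
Assume only D_A conducts: V_N = 11 − 0.7 = 10.3 V, so I_R = 10.3/8.2 = 1.26 mA.
Check D_B: its anode-to-cathode voltage is 5.4 − 10.3 = -4.9 V < 0.7 V, so it is off. The assumption is consistent.

Only D_A conducts; I_R ≈ 1.3 mA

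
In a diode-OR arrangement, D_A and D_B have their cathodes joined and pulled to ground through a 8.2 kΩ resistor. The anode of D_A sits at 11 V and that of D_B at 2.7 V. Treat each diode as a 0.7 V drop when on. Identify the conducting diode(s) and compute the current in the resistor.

Assume both conduct. Then node N would need to be at both 11−0.7 = 10.3 V and 2.7−0.7 = 2 V, which is impossible.
Assume only D_A conducts: V_N = 11 − 0.7 = 10.3 V, so I_R = 10.3/8.2 = 1.26 mA.
Check D_B: its anode-to-cathode voltage is 2.7 − 10.3 = -7.6 V < 0.7 V, so it is off. The assumption is consistent.

Only D_A conducts; I_R ≈ 1.3 mA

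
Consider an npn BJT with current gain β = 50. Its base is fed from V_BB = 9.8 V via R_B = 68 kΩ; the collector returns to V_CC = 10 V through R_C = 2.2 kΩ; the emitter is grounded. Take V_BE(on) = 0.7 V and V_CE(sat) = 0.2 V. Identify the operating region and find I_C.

saturation; I_C ≈ 4.5 mA

Assume active: I_B = (9.8 − 0.7)/68 = 0.134 mA, giving I_C = β·I_B = 6.69 mA.
But then V_CE = 10 − 6.69×2.2 = -4.72 V < V_CE(sat) = 0.2 V — impossible in the active region.
So the transistor is saturated. With V_CE = 0.2 V, I_C = (V_CC − 0.2)/R_C = 9.8/2.2 = 4.45 mA.
Check: β·I_B = 6.69 mA > I_C = 4.45 mA, confirming saturation.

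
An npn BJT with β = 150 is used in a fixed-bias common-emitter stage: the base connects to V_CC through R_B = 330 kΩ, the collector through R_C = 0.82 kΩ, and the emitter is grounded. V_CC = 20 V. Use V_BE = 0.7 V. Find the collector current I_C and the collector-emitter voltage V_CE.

Base loop: V_CC = I_B·R_B + V_BE, so I_B = (20 − 0.7)/330 kΩ = 0.0585 mA.
In the active region I_C = β·I_B = 150 × 0.0585 = 8.77 mA.
Collector loop: V_CE = V_CC − I_C·R_C = 20 − 8.77×0.82 = 12.8 V.
Since V_CE = 12.8 V > V_CE(sat) ≈ 0.2 V, the transistor is in the active region as assumed.

I_C ≈ 8.8 mA, V_CE ≈ 13 V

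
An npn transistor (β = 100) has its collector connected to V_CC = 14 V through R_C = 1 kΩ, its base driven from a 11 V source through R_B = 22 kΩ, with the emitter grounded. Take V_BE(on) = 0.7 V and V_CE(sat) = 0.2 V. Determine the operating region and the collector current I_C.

saturation; I_C ≈ 14 mA

Assume active: I_B = (11 − 0.7)/22 = 0.468 mA, giving I_C = β·I_B = 46.8 mA.
But then V_CE = 14 − 46.8×1 = -32.8 V < V_CE(sat) = 0.2 V — impossible in the active region.
So the transistor is saturated. With V_CE = 0.2 V, I_C = (V_CC − 0.2)/R_C = 13.8/1 = 13.8 mA.
Check: β·I_B = 46.8 mA > I_C = 13.8 mA, confirming saturation.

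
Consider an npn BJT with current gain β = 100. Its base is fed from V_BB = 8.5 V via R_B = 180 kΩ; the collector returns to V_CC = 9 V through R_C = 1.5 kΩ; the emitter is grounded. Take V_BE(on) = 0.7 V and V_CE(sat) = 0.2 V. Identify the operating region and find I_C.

active; I_C ≈ 4.3 mA

Assume active. Base-emitter loop: I_B = (V_BB − V_BE)/R_B = (8.5 − 0.7)/180 = 0.0433 mA.
I_C = β·I_B = 100×0.0433 = 4.33 mA.
V_CE = V_CC − I_C·R_C = 9 − 4.33×1.5 = 2.5 V > V_CE(sat), so the active-region assumption holds.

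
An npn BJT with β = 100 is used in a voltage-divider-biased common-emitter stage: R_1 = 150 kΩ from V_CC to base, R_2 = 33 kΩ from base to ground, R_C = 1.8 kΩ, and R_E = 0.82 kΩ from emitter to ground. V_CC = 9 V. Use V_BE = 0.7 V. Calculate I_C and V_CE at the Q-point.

I_C ≈ 0.84 mA, V_CE ≈ 6.8 V

Thevenize the base divider: V_Th = V_CC·R_2/(R_1+R_2) = 9×33/183 = 1.62 V, R_Th = R_1‖R_2 = 27 kΩ.
Base-emitter loop: V_Th = I_B·R_Th + V_BE + (β+1)I_B·R_E, so I_B = (1.62 − 0.7) / (27 + 101×0.82) = 0.0084 mA.
I_C = β·I_B = 100×0.0084 = 0.84 mA, and I_E = (β+1)I_B = 0.848 mA.
V_CE = V_CC − I_C·R_C − I_E·R_E = 9 − 0.84×1.8 − 0.848×0.82 = 6.79 V.
V_CE = 6.79 V > 0.2 V confirms active-region operation.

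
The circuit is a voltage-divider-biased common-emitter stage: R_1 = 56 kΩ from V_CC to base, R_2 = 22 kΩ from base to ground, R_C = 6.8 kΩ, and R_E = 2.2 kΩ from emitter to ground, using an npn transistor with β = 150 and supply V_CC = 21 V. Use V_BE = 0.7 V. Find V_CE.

V_CE ≈ 0.7 V

Thevenize the base divider: V_Th = V_CC·R_2/(R_1+R_2) = 21×22/78 = 5.92 V, R_Th = R_1‖R_2 = 15.8 kΩ.
Base-emitter loop: V_Th = I_B·R_Th + V_BE + (β+1)I_B·R_E, so I_B = (5.92 − 0.7) / (15.8 + 151×2.2) = 0.015 mA.
I_C = β·I_B = 150×0.015 = 2.25 mA, and I_E = (β+1)I_B = 2.27 mA.
V_CE = V_CC − I_C·R_C − I_E·R_E = 21 − 2.25×6.8 − 2.27×2.2 = 0.705 V.
V_CE = 0.705 V > 0.2 V confirms active-region operation.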